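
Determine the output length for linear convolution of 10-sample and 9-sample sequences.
Linear/full convolution length: m + n - 1 = 10 + 9 - 1 = 18

18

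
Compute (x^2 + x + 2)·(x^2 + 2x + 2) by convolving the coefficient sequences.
Ascending coefficients: a = [2, 1, 1], b = [2, 2, 1]. c[0] = 2×2 = 4; c[1] = 2×2 + 1×2 = 6; c[2] = 2×1 + 1×2 + 1×2 = 6; c[3] = 1×1 + 1×2 = 3; c[4] = 1×1 = 1. Result coefficients: [4, 6, 6, 3, 1] → x^4 + 3x^3 + 6x^2 + 6x + 4

x^4 + 3x^3 + 6x^2 + 6x + 4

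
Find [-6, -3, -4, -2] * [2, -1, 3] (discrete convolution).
y[0] = -6×2 = -12; y[1] = -6×-1 + -3×2 = 0; y[2] = -6×3 + -3×-1 + -4×2 = -23; y[3] = -3×3 + -4×-1 + -2×2 = -9; y[4] = -4×3 + -2×-1 = -10; y[5] = -2×3 = -6

[-12, 0, -23, -9, -10, -6]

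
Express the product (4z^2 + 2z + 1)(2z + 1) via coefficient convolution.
Ascending coefficients: a = [1, 2, 4], b = [1, 2]. c[0] = 1×1 = 1; c[1] = 1×2 + 2×1 = 4; c[2] = 2×2 + 4×1 = 8; c[3] = 4×2 = 8. Result coefficients: [1, 4, 8, 8] → 8z^3 + 8z^2 + 4z + 1

8z^3 + 8z^2 + 4z + 1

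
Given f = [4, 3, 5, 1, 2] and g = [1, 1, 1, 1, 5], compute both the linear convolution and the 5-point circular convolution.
Linear: y_lin[0] = 4×1 = 4; y_lin[1] = 4×1 + 3×1 = 7; y_lin[2] = 4×1 + 3×1 + 5×1 = 12; y_lin[3] = 4×1 + 3×1 + 5×1 + 1×1 = 13; y_lin[4] = 4×5 + 3×1 + 5×1 + 1×1 + 2×1 = 31; y_lin[5] = 3×5 + 5×1 + 1×1 + 2×1 = 23; y_lin[6] = 5×5 + 1×1 + 2×1 = 28; y_lin[7] = 1×5 + 2×1 = 7; y_lin[8] = 2×5 = 10 → [4, 7, 12, 13, 31, 23, 28, 7, 10]. Circular (length 5): y[0] = 4×1 + 3×5 + 5×1 + 1×1 + 2×1 = 27; y[1] = 4×1 + 3×1 + 5×5 + 1×1 + 2×1 = 35; y[2] = 4×1 + 3×1 + 5×1 + 1×5 + 2×1 = 19; y[3] = 4×1 + 3×1 + 5×1 + 1×1 + 2×5 = 23; y[4] = 4×5 + 3×1 + 5×1 + 1×1 + 2×1 = 31 → [27, 35, 19, 23, 31]

Linear: [4, 7, 12, 13, 31, 23, 28, 7, 10], Circular: [27, 35, 19, 23, 31]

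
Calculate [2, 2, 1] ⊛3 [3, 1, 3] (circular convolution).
Use y[k] = Σ_j a[j]·b[(k-j) mod 3]. y[0] = 2×3 + 2×3 + 1×1 = 13; y[1] = 2×1 + 2×3 + 1×3 = 11; y[2] = 2×3 + 2×1 + 1×3 = 11. Result: [13, 11, 11]

[13, 11, 11]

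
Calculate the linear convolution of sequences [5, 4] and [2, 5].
y[0] = 5×2 = 10; y[1] = 5×5 + 4×2 = 33; y[2] = 4×5 = 20

[10, 33, 20]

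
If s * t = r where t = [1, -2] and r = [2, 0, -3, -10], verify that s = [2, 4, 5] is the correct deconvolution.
Forward-compute [2, 4, 5] * [1, -2]: r[0] = 2×1 = 2; r[1] = 2×-2 + 4×1 = 0; r[2] = 4×-2 + 5×1 = -3; r[3] = 5×-2 = -10 → [2, 0, -3, -10]. Matches given r = [2, 0, -3, -10], so verified.

Verified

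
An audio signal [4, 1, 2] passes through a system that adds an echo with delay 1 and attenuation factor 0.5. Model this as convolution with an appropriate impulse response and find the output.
Direct-path + delayed-attenuated-path model → impulse response h = [1, 0.5] (1 at lag 0, 0.5 at lag 1). Output y[n] = x[n] + 0.5·x[n - 1] (with x[n] = 0 outside 0..2): y[0] = 4 + 0.5×0 = 4; y[1] = 1 + 0.5×4 = 3.0; y[2] = 2 + 0.5×1 = 2.5; y[3] = 0 + 0.5×2 = 1.0. So y = [4, 3.0, 2.5, 1.0]

[4, 3.0, 2.5, 1.0]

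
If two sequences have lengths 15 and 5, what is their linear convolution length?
Linear/full convolution length: m + n - 1 = 15 + 5 - 1 = 19

19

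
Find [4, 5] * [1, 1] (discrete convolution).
y[0] = 4×1 = 4; y[1] = 4×1 + 5×1 = 9; y[2] = 5×1 = 5

[4, 9, 5]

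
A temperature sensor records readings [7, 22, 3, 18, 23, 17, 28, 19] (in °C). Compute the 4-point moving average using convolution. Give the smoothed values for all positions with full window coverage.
4-point moving average kernel = [1, 1, 1, 1]. Apply in 'valid' mode (full window coverage): avg[0] = (7 + 22 + 3 + 18) / 4 = 12.5; avg[1] = (22 + 3 + 18 + 23) / 4 = 16.5; avg[2] = (3 + 18 + 23 + 17) / 4 = 15.25; avg[3] = (18 + 23 + 17 + 28) / 4 = 21.5; avg[4] = (23 + 17 + 28 + 19) / 4 = 21.75. Smoothed values: [12.5, 16.5, 15.25, 21.5, 21.75]

[12.5, 16.5, 15.25, 21.5, 21.75]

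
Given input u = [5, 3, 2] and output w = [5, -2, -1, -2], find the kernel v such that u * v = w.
Output length 4 = len(u) + len(v) - 1 ⇒ len(v) = 2. Solve v forward using v[k] = (w[k] - Σ_{i≥1} u[i]·v[k-i]) / u[0]: v[0] = w[0] / u[0] = 5 / 5 = 1; v[1] = (w[1] - 3×1) / u[0] = (-2 - 3×1) / 5 = -1. So v = [1, -1]. Forward-check [5, 3, 2] * [1, -1]: w[0] = 5×1 = 5; w[1] = 5×-1 + 3×1 = -2; w[2] = 3×-1 + 2×1 = -1; w[3] = 2×-1 = -2 → [5, -2, -1, -2] ✓

[1, -1]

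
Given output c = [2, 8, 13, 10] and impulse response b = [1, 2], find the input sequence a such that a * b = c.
Deconvolve c=[2, 8, 13, 10] by b=[1, 2]. Since b[0]=1, solve forward: a[0] = c[0] / 1 = 2; a[1] = (c[1] - 2×2) / 1 = 4; a[2] = (c[2] - 4×2) / 1 = 5. So a = [2, 4, 5]. Check by forward convolution: c[0] = 2×1 = 2; c[1] = 2×2 + 4×1 = 8; c[2] = 4×2 + 5×1 = 13; c[3] = 5×2 = 10

[2, 4, 5]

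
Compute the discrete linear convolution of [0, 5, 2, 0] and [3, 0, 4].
y[0] = 0×3 = 0; y[1] = 0×0 + 5×3 = 15; y[2] = 0×4 + 5×0 + 2×3 = 6; y[3] = 5×4 + 2×0 + 0×3 = 20; y[4] = 2×4 + 0×0 = 8; y[5] = 0×4 = 0

[0, 15, 6, 20, 8, 0]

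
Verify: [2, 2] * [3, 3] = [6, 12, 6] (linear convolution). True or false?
Recompute linear convolution of [2, 2] and [3, 3]: y[0] = 2×3 = 6; y[1] = 2×3 + 2×3 = 12; y[2] = 2×3 = 6 → [6, 12, 6]. Given [6, 12, 6] matches, so answer: Yes

Yes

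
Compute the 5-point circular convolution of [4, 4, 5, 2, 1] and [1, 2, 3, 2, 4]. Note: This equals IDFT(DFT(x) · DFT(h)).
Either evaluate y[k] = Σ_j x[j]·h[(k-j) mod 5] directly, or use IDFT(DFT(x) · DFT(h)). y[0] = 4×1 + 4×4 + 5×2 + 2×3 + 1×2 = 38; y[1] = 4×2 + 4×1 + 5×4 + 2×2 + 1×3 = 39; y[2] = 4×3 + 4×2 + 5×1 + 2×4 + 1×2 = 35; y[3] = 4×2 + 4×3 + 5×2 + 2×1 + 1×4 = 36; y[4] = 4×4 + 4×2 + 5×3 + 2×2 + 1×1 = 44. Result: [38, 39, 35, 36, 44]

[38, 39, 35, 36, 44]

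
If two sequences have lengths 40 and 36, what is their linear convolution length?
Linear/full convolution length: m + n - 1 = 40 + 36 - 1 = 75

75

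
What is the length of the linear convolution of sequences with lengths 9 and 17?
Linear/full convolution length: m + n - 1 = 9 + 17 - 1 = 25

25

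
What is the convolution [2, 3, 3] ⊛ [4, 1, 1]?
y[0] = 2×4 = 8; y[1] = 2×1 + 3×4 = 14; y[2] = 2×1 + 3×1 + 3×4 = 17; y[3] = 3×1 + 3×1 = 6; y[4] = 3×1 = 3

[8, 14, 17, 6, 3]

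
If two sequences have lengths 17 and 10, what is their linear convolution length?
Linear/full convolution length: m + n - 1 = 17 + 10 - 1 = 26

26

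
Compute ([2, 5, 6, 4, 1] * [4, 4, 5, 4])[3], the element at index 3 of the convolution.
Use y[k] = Σ_i a[i]·b[k-i] at k=3. y[3] = 2×4 + 5×5 + 6×4 + 4×4 = 73

73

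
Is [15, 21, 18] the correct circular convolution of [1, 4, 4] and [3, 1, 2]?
Recompute circular convolution of [1, 4, 4] and [3, 1, 2]: y[0] = 1×3 + 4×2 + 4×1 = 15; y[1] = 1×1 + 4×3 + 4×2 = 21; y[2] = 1×2 + 4×1 + 4×3 = 18 → [15, 21, 18]. Given [15, 21, 18] matches, so answer: Yes

Yes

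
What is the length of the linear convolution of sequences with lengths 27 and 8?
Linear/full convolution length: m + n - 1 = 27 + 8 - 1 = 34

34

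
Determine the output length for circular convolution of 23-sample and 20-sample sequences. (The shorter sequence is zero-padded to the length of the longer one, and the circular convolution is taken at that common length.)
Circular convolution (zero-padding the shorter input) has length max(m, n) = max(23, 20) = 23

23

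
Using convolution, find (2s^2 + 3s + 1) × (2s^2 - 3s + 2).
Ascending coefficients: a = [1, 3, 2], b = [2, -3, 2]. c[0] = 1×2 = 2; c[1] = 1×-3 + 3×2 = 3; c[2] = 1×2 + 3×-3 + 2×2 = -3; c[3] = 3×2 + 2×-3 = 0; c[4] = 2×2 = 4. Result coefficients: [2, 3, -3, 0, 4] → 4s^4 - 3s^2 + 3s + 2

4s^4 - 3s^2 + 3s + 2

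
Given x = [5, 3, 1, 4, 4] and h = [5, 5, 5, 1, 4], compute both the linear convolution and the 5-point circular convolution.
Linear: y_lin[0] = 5×5 = 25; y_lin[1] = 5×5 + 3×5 = 40; y_lin[2] = 5×5 + 3×5 + 1×5 = 45; y_lin[3] = 5×1 + 3×5 + 1×5 + 4×5 = 45; y_lin[4] = 5×4 + 3×1 + 1×5 + 4×5 + 4×5 = 68; y_lin[5] = 3×4 + 1×1 + 4×5 + 4×5 = 53; y_lin[6] = 1×4 + 4×1 + 4×5 = 28; y_lin[7] = 4×4 + 4×1 = 20; y_lin[8] = 4×4 = 16 → [25, 40, 45, 45, 68, 53, 28, 20, 16]. Circular (length 5): y[0] = 5×5 + 3×4 + 1×1 + 4×5 + 4×5 = 78; y[1] = 5×5 + 3×5 + 1×4 + 4×1 + 4×5 = 68; y[2] = 5×5 + 3×5 + 1×5 + 4×4 + 4×1 = 65; y[3] = 5×1 + 3×5 + 1×5 + 4×5 + 4×4 = 61; y[4] = 5×4 + 3×1 + 1×5 + 4×5 + 4×5 = 68 → [78, 68, 65, 61, 68]

Linear: [25, 40, 45, 45, 68, 53, 28, 20, 16], Circular: [78, 68, 65, 61, 68]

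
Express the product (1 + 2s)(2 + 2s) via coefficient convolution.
Ascending coefficients: a = [1, 2], b = [2, 2]. c[0] = 1×2 = 2; c[1] = 1×2 + 2×2 = 6; c[2] = 2×2 = 4. Result coefficients: [2, 6, 4] → 2 + 6s + 4s^2

2 + 6s + 4s^2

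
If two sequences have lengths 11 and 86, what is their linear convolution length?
Linear/full convolution length: m + n - 1 = 11 + 86 - 1 = 96

96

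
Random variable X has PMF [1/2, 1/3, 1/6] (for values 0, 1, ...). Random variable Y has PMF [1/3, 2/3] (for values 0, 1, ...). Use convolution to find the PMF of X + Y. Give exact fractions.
P(X+Y=k) = Σ_i P(X=i)·P(Y=k-i) — a convolution of [1/2, 1/3, 1/6] and [1/3, 2/3]. P(X+Y=0) = (1/2)×(1/3) = 1/6; P(X+Y=1) = (1/2)×(2/3) + (1/3)×(1/3) = 1/3 + 1/9 = 4/9; P(X+Y=2) = (1/3)×(2/3) + (1/6)×(1/3) = 2/9 + 1/18 = 5/18; P(X+Y=3) = (1/6)×(2/3) = 1/9. PMF: [1/6, 4/9, 5/18, 1/9] (sums to 1 ✓)

[1/6, 4/9, 5/18, 1/9]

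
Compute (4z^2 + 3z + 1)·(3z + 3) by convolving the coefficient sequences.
Ascending coefficients: a = [1, 3, 4], b = [3, 3]. c[0] = 1×3 = 3; c[1] = 1×3 + 3×3 = 12; c[2] = 3×3 + 4×3 = 21; c[3] = 4×3 = 12. Result coefficients: [3, 12, 21, 12] → 12z^3 + 21z^2 + 12z + 3

12z^3 + 21z^2 + 12z + 3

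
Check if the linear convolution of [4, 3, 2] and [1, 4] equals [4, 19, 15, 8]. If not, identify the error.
Recompute linear convolution of [4, 3, 2] and [1, 4]: y[0] = 4×1 = 4; y[1] = 4×4 + 3×1 = 19; y[2] = 3×4 + 2×1 = 14; y[3] = 2×4 = 8 → [4, 19, 14, 8]. Compare to given [4, 19, 15, 8]: they differ at index 2: given 15, correct 14, so answer: No

No. Error at index 2: given 15, correct 14.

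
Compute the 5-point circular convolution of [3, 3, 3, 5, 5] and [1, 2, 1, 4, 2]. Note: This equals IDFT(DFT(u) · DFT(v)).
Either evaluate y[k] = Σ_j u[j]·v[(k-j) mod 5] directly, or use IDFT(DFT(u) · DFT(v)). y[0] = 3×1 + 3×2 + 3×4 + 5×1 + 5×2 = 36; y[1] = 3×2 + 3×1 + 3×2 + 5×4 + 5×1 = 40; y[2] = 3×1 + 3×2 + 3×1 + 5×2 + 5×4 = 42; y[3] = 3×4 + 3×1 + 3×2 + 5×1 + 5×2 = 36; y[4] = 3×2 + 3×4 + 3×1 + 5×2 + 5×1 = 36. Result: [36, 40, 42, 36, 36]

[36, 40, 42, 36, 36]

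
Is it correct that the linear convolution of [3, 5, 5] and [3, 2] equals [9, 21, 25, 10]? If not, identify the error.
Recompute linear convolution of [3, 5, 5] and [3, 2]: y[0] = 3×3 = 9; y[1] = 3×2 + 5×3 = 21; y[2] = 5×2 + 5×3 = 25; y[3] = 5×2 = 10 → [9, 21, 25, 10]. Given [9, 21, 25, 10] matches, so answer: Yes

Yes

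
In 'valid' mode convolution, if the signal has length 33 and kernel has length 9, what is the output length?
'Valid' mode counts only positions where the kernel fully overlaps the signal: m - n + 1 = 33 - 9 + 1 = 25

25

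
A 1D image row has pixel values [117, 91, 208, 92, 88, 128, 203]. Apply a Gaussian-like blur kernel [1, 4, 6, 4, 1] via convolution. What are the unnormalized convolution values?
Convolve image row [117, 91, 208, 92, 88, 128, 203] with kernel [1, 4, 6, 4, 1]: y[0] = 117×1 = 117; y[1] = 117×4 + 91×1 = 559; y[2] = 117×6 + 91×4 + 208×1 = 1274; y[3] = 117×4 + 91×6 + 208×4 + 92×1 = 1938; y[4] = 117×1 + 91×4 + 208×6 + 92×4 + 88×1 = 2185; y[5] = 91×1 + 208×4 + 92×6 + 88×4 + 128×1 = 1955; y[6] = 208×1 + 92×4 + 88×6 + 128×4 + 203×1 = 1819; y[7] = 92×1 + 88×4 + 128×6 + 203×4 = 2024; y[8] = 88×1 + 128×4 + 203×6 = 1818; y[9] = 128×1 + 203×4 = 940; y[10] = 203×1 = 203 → [117, 559, 1274, 1938, 2185, 1955, 1819, 2024, 1818, 940, 203]. Normalization factor = sum(kernel) = 16.

[117, 559, 1274, 1938, 2185, 1955, 1819, 2024, 1818, 940, 203]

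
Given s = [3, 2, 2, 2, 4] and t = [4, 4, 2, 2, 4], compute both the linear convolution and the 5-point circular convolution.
Linear: y_lin[0] = 3×4 = 12; y_lin[1] = 3×4 + 2×4 = 20; y_lin[2] = 3×2 + 2×4 + 2×4 = 22; y_lin[3] = 3×2 + 2×2 + 2×4 + 2×4 = 26; y_lin[4] = 3×4 + 2×2 + 2×2 + 2×4 + 4×4 = 44; y_lin[5] = 2×4 + 2×2 + 2×2 + 4×4 = 32; y_lin[6] = 2×4 + 2×2 + 4×2 = 20; y_lin[7] = 2×4 + 4×2 = 16; y_lin[8] = 4×4 = 16 → [12, 20, 22, 26, 44, 32, 20, 16, 16]. Circular (length 5): y[0] = 3×4 + 2×4 + 2×2 + 2×2 + 4×4 = 44; y[1] = 3×4 + 2×4 + 2×4 + 2×2 + 4×2 = 40; y[2] = 3×2 + 2×4 + 2×4 + 2×4 + 4×2 = 38; y[3] = 3×2 + 2×2 + 2×4 + 2×4 + 4×4 = 42; y[4] = 3×4 + 2×2 + 2×2 + 2×4 + 4×4 = 44 → [44, 40, 38, 42, 44]

Linear: [12, 20, 22, 26, 44, 32, 20, 16, 16], Circular: [44, 40, 38, 42, 44]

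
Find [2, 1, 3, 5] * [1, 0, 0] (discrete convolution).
y[0] = 2×1 = 2; y[1] = 2×0 + 1×1 = 1; y[2] = 2×0 + 1×0 + 3×1 = 3; y[3] = 1×0 + 3×0 + 5×1 = 5; y[4] = 3×0 + 5×0 = 0; y[5] = 5×0 = 0

[2, 1, 3, 5, 0, 0]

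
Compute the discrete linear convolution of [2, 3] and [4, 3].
y[0] = 2×4 = 8; y[1] = 2×3 + 3×4 = 18; y[2] = 3×3 = 9

[8, 18, 9]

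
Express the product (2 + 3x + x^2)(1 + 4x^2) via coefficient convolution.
Ascending coefficients: a = [2, 3, 1], b = [1, 0, 4]. c[0] = 2×1 = 2; c[1] = 2×0 + 3×1 = 3; c[2] = 2×4 + 3×0 + 1×1 = 9; c[3] = 3×4 + 1×0 = 12; c[4] = 1×4 = 4. Result coefficients: [2, 3, 9, 12, 4] → 2 + 3x + 9x^2 + 12x^3 + 4x^4

2 + 3x + 9x^2 + 12x^3 + 4x^4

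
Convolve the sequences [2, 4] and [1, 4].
y[0] = 2×1 = 2; y[1] = 2×4 + 4×1 = 12; y[2] = 4×4 = 16

[2, 12, 16]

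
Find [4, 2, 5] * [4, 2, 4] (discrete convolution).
y[0] = 4×4 = 16; y[1] = 4×2 + 2×4 = 16; y[2] = 4×4 + 2×2 + 5×4 = 40; y[3] = 2×4 + 5×2 = 18; y[4] = 5×4 = 20

[16, 16, 40, 18, 20]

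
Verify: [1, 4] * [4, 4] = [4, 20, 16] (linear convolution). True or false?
Recompute linear convolution of [1, 4] and [4, 4]: y[0] = 1×4 = 4; y[1] = 1×4 + 4×4 = 20; y[2] = 4×4 = 16 → [4, 20, 16]. Given [4, 20, 16] matches, so answer: Yes

Yes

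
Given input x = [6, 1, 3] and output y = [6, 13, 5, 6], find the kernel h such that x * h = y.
Output length 4 = len(x) + len(h) - 1 ⇒ len(h) = 2. Solve h forward using h[k] = (y[k] - Σ_{i≥1} x[i]·h[k-i]) / x[0]: h[0] = y[0] / x[0] = 6 / 6 = 1; h[1] = (y[1] - 1×1) / x[0] = (13 - 1×1) / 6 = 2. So h = [1, 2]. Forward-check [6, 1, 3] * [1, 2]: y[0] = 6×1 = 6; y[1] = 6×2 + 1×1 = 13; y[2] = 1×2 + 3×1 = 5; y[3] = 3×2 = 6 → [6, 13, 5, 6] ✓

[1, 2]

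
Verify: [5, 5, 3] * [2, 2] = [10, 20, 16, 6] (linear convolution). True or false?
Recompute linear convolution of [5, 5, 3] and [2, 2]: y[0] = 5×2 = 10; y[1] = 5×2 + 5×2 = 20; y[2] = 5×2 + 3×2 = 16; y[3] = 3×2 = 6 → [10, 20, 16, 6]. Given [10, 20, 16, 6] matches, so answer: Yes

Yes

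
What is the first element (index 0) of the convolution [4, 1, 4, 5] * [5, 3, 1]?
Use y[k] = Σ_i a[i]·b[k-i] at k=0. y[0] = 4×5 = 20

20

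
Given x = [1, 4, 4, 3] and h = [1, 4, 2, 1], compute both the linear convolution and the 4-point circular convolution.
Linear: y_lin[0] = 1×1 = 1; y_lin[1] = 1×4 + 4×1 = 8; y_lin[2] = 1×2 + 4×4 + 4×1 = 22; y_lin[3] = 1×1 + 4×2 + 4×4 + 3×1 = 28; y_lin[4] = 4×1 + 4×2 + 3×4 = 24; y_lin[5] = 4×1 + 3×2 = 10; y_lin[6] = 3×1 = 3 → [1, 8, 22, 28, 24, 10, 3]. Circular (length 4): y[0] = 1×1 + 4×1 + 4×2 + 3×4 = 25; y[1] = 1×4 + 4×1 + 4×1 + 3×2 = 18; y[2] = 1×2 + 4×4 + 4×1 + 3×1 = 25; y[3] = 1×1 + 4×2 + 4×4 + 3×1 = 28 → [25, 18, 25, 28]

Linear: [1, 8, 22, 28, 24, 10, 3], Circular: [25, 18, 25, 28]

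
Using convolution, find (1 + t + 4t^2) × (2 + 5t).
Ascending coefficients: a = [1, 1, 4], b = [2, 5]. c[0] = 1×2 = 2; c[1] = 1×5 + 1×2 = 7; c[2] = 1×5 + 4×2 = 13; c[3] = 4×5 = 20. Result coefficients: [2, 7, 13, 20] → 2 + 7t + 13t^2 + 20t^3

2 + 7t + 13t^2 + 20t^3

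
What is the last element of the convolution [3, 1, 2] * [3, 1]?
Use y[k] = Σ_i a[i]·b[k-i] at k=3. y[3] = 2×1 = 2

2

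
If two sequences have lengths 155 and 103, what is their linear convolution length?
Linear/full convolution length: m + n - 1 = 155 + 103 - 1 = 257

257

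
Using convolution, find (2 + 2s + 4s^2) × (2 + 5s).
Ascending coefficients: a = [2, 2, 4], b = [2, 5]. c[0] = 2×2 = 4; c[1] = 2×5 + 2×2 = 14; c[2] = 2×5 + 4×2 = 18; c[3] = 4×5 = 20. Result coefficients: [4, 14, 18, 20] → 4 + 14s + 18s^2 + 20s^3

4 + 14s + 18s^2 + 20s^3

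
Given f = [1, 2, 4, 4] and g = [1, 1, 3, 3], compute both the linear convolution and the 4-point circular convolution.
Linear: y_lin[0] = 1×1 = 1; y_lin[1] = 1×1 + 2×1 = 3; y_lin[2] = 1×3 + 2×1 + 4×1 = 9; y_lin[3] = 1×3 + 2×3 + 4×1 + 4×1 = 17; y_lin[4] = 2×3 + 4×3 + 4×1 = 22; y_lin[5] = 4×3 + 4×3 = 24; y_lin[6] = 4×3 = 12 → [1, 3, 9, 17, 22, 24, 12]. Circular (length 4): y[0] = 1×1 + 2×3 + 4×3 + 4×1 = 23; y[1] = 1×1 + 2×1 + 4×3 + 4×3 = 27; y[2] = 1×3 + 2×1 + 4×1 + 4×3 = 21; y[3] = 1×3 + 2×3 + 4×1 + 4×1 = 17 → [23, 27, 21, 17]

Linear: [1, 3, 9, 17, 22, 24, 12], Circular: [23, 27, 21, 17]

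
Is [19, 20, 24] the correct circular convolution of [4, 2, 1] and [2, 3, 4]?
Recompute circular convolution of [4, 2, 1] and [2, 3, 4]: y[0] = 4×2 + 2×4 + 1×3 = 19; y[1] = 4×3 + 2×2 + 1×4 = 20; y[2] = 4×4 + 2×3 + 1×2 = 24 → [19, 20, 24]. Given [19, 20, 24] matches, so answer: Yes

Yes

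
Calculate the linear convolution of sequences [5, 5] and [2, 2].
y[0] = 5×2 = 10; y[1] = 5×2 + 5×2 = 20; y[2] = 5×2 = 10

[10, 20, 10]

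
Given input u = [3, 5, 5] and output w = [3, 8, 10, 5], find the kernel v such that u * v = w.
Output length 4 = len(u) + len(v) - 1 ⇒ len(v) = 2. Solve v forward using v[k] = (w[k] - Σ_{i≥1} u[i]·v[k-i]) / u[0]: v[0] = w[0] / u[0] = 3 / 3 = 1; v[1] = (w[1] - 5×1) / u[0] = (8 - 5×1) / 3 = 1. So v = [1, 1]. Forward-check [3, 5, 5] * [1, 1]: w[0] = 3×1 = 3; w[1] = 3×1 + 5×1 = 8; w[2] = 5×1 + 5×1 = 10; w[3] = 5×1 = 5 → [3, 8, 10, 5] ✓

[1, 1]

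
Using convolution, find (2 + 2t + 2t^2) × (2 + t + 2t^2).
Ascending coefficients: a = [2, 2, 2], b = [2, 1, 2]. c[0] = 2×2 = 4; c[1] = 2×1 + 2×2 = 6; c[2] = 2×2 + 2×1 + 2×2 = 10; c[3] = 2×2 + 2×1 = 6; c[4] = 2×2 = 4. Result coefficients: [4, 6, 10, 6, 4] → 4 + 6t + 10t^2 + 6t^3 + 4t^4

4 + 6t + 10t^2 + 6t^3 + 4t^4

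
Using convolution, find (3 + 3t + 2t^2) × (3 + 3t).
Ascending coefficients: a = [3, 3, 2], b = [3, 3]. c[0] = 3×3 = 9; c[1] = 3×3 + 3×3 = 18; c[2] = 3×3 + 2×3 = 15; c[3] = 2×3 = 6. Result coefficients: [9, 18, 15, 6] → 9 + 18t + 15t^2 + 6t^3

9 + 18t + 15t^2 + 6t^3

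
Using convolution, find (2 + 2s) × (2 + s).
Ascending coefficients: a = [2, 2], b = [2, 1]. c[0] = 2×2 = 4; c[1] = 2×1 + 2×2 = 6; c[2] = 2×1 = 2. Result coefficients: [4, 6, 2] → 4 + 6s + 2s^2

4 + 6s + 2s^2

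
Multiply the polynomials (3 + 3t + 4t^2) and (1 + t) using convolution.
Ascending coefficients: a = [3, 3, 4], b = [1, 1]. c[0] = 3×1 = 3; c[1] = 3×1 + 3×1 = 6; c[2] = 3×1 + 4×1 = 7; c[3] = 4×1 = 4. Result coefficients: [3, 6, 7, 4] → 3 + 6t + 7t^2 + 4t^3

3 + 6t + 7t^2 + 4t^3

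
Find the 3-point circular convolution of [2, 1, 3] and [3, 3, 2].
Use y[k] = Σ_j x[j]·h[(k-j) mod 3]. y[0] = 2×3 + 1×2 + 3×3 = 17; y[1] = 2×3 + 1×3 + 3×2 = 15; y[2] = 2×2 + 1×3 + 3×3 = 16. Result: [17, 15, 16]

[17, 15, 16]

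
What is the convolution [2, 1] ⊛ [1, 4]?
y[0] = 2×1 = 2; y[1] = 2×4 + 1×1 = 9; y[2] = 1×4 = 4

[2, 9, 4]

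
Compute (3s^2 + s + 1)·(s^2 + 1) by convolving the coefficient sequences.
Ascending coefficients: a = [1, 1, 3], b = [1, 0, 1]. c[0] = 1×1 = 1; c[1] = 1×0 + 1×1 = 1; c[2] = 1×1 + 1×0 + 3×1 = 4; c[3] = 1×1 + 3×0 = 1; c[4] = 3×1 = 3. Result coefficients: [1, 1, 4, 1, 3] → 3s^4 + s^3 + 4s^2 + s + 1

3s^4 + s^3 + 4s^2 + s + 1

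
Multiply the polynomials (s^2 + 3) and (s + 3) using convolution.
Ascending coefficients: a = [3, 0, 1], b = [3, 1]. c[0] = 3×3 = 9; c[1] = 3×1 + 0×3 = 3; c[2] = 0×1 + 1×3 = 3; c[3] = 1×1 = 1. Result coefficients: [9, 3, 3, 1] → s^3 + 3s^2 + 3s + 9

s^3 + 3s^2 + 3s + 9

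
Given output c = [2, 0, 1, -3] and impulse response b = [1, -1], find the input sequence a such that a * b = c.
Deconvolve c=[2, 0, 1, -3] by b=[1, -1]. Since b[0]=1, solve forward: a[0] = c[0] / 1 = 2; a[1] = (c[1] - 2×-1) / 1 = 2; a[2] = (c[2] - 2×-1) / 1 = 3. So a = [2, 2, 3]. Check by forward convolution: c[0] = 2×1 = 2; c[1] = 2×-1 + 2×1 = 0; c[2] = 2×-1 + 3×1 = 1; c[3] = 3×-1 = -3

[2, 2, 3]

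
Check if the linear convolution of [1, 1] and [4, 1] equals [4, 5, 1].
Recompute linear convolution of [1, 1] and [4, 1]: y[0] = 1×4 = 4; y[1] = 1×1 + 1×4 = 5; y[2] = 1×1 = 1 → [4, 5, 1]. Given [4, 5, 1] matches, so answer: Yes

Yes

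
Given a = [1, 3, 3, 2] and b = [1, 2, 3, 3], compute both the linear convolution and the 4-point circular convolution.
Linear: y_lin[0] = 1×1 = 1; y_lin[1] = 1×2 + 3×1 = 5; y_lin[2] = 1×3 + 3×2 + 3×1 = 12; y_lin[3] = 1×3 + 3×3 + 3×2 + 2×1 = 20; y_lin[4] = 3×3 + 3×3 + 2×2 = 22; y_lin[5] = 3×3 + 2×3 = 15; y_lin[6] = 2×3 = 6 → [1, 5, 12, 20, 22, 15, 6]. Circular (length 4): y[0] = 1×1 + 3×3 + 3×3 + 2×2 = 23; y[1] = 1×2 + 3×1 + 3×3 + 2×3 = 20; y[2] = 1×3 + 3×2 + 3×1 + 2×3 = 18; y[3] = 1×3 + 3×3 + 3×2 + 2×1 = 20 → [23, 20, 18, 20]

Linear: [1, 5, 12, 20, 22, 15, 6], Circular: [23, 20, 18, 20]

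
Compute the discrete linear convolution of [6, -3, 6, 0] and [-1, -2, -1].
y[0] = 6×-1 = -6; y[1] = 6×-2 + -3×-1 = -9; y[2] = 6×-1 + -3×-2 + 6×-1 = -6; y[3] = -3×-1 + 6×-2 + 0×-1 = -9; y[4] = 6×-1 + 0×-2 = -6; y[5] = 0×-1 = 0

[-6, -9, -6, -9, -6, 0]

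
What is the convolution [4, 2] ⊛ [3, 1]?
y[0] = 4×3 = 12; y[1] = 4×1 + 2×3 = 10; y[2] = 2×1 = 2

[12, 10, 2]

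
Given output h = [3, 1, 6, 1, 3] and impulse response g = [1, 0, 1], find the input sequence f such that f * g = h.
Deconvolve h=[3, 1, 6, 1, 3] by g=[1, 0, 1]. Since g[0]=1, solve forward: f[0] = h[0] / 1 = 3; f[1] = (h[1] - 3×0) / 1 = 1; f[2] = (h[2] - 1×0 - 3×1) / 1 = 3. So f = [3, 1, 3]. Check by forward convolution: h[0] = 3×1 = 3; h[1] = 3×0 + 1×1 = 1; h[2] = 3×1 + 1×0 + 3×1 = 6; h[3] = 1×1 + 3×0 = 1; h[4] = 3×1 = 3

[3, 1, 3]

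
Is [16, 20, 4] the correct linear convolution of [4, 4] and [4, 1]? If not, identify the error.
Recompute linear convolution of [4, 4] and [4, 1]: y[0] = 4×4 = 16; y[1] = 4×1 + 4×4 = 20; y[2] = 4×1 = 4 → [16, 20, 4]. Given [16, 20, 4] matches, so answer: Yes

Yes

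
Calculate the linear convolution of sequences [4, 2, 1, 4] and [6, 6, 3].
y[0] = 4×6 = 24; y[1] = 4×6 + 2×6 = 36; y[2] = 4×3 + 2×6 + 1×6 = 30; y[3] = 2×3 + 1×6 + 4×6 = 36; y[4] = 1×3 + 4×6 = 27; y[5] = 4×3 = 12

[24, 36, 30, 36, 27, 12]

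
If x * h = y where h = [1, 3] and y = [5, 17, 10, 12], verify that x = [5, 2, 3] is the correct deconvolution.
Forward-compute [5, 2, 3] * [1, 3]: y[0] = 5×1 = 5; y[1] = 5×3 + 2×1 = 17; y[2] = 2×3 + 3×1 = 9; y[3] = 3×3 = 9 → [5, 17, 9, 9]. Does not match given y = [5, 17, 10, 12].

Not verified. [5, 2, 3] * [1, 3] = [5, 17, 9, 9], which differs from [5, 17, 10, 12] at index 2.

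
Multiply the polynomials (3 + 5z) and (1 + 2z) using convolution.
Ascending coefficients: a = [3, 5], b = [1, 2]. c[0] = 3×1 = 3; c[1] = 3×2 + 5×1 = 11; c[2] = 5×2 = 10. Result coefficients: [3, 11, 10] → 3 + 11z + 10z^2

3 + 11z + 10z^2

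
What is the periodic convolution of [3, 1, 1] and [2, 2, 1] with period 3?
Use y[k] = Σ_j x[j]·h[(k-j) mod 3]. y[0] = 3×2 + 1×1 + 1×2 = 9; y[1] = 3×2 + 1×2 + 1×1 = 9; y[2] = 3×1 + 1×2 + 1×2 = 7. Result: [9, 9, 7]

[9, 9, 7]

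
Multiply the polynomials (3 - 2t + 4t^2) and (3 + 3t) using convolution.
Ascending coefficients: a = [3, -2, 4], b = [3, 3]. c[0] = 3×3 = 9; c[1] = 3×3 + -2×3 = 3; c[2] = -2×3 + 4×3 = 6; c[3] = 4×3 = 12. Result coefficients: [9, 3, 6, 12] → 9 + 3t + 6t^2 + 12t^3

9 + 3t + 6t^2 + 12t^3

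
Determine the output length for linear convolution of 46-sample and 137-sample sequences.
Linear/full convolution length: m + n - 1 = 46 + 137 - 1 = 182

182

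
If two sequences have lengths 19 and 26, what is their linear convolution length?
Linear/full convolution length: m + n - 1 = 19 + 26 - 1 = 44

44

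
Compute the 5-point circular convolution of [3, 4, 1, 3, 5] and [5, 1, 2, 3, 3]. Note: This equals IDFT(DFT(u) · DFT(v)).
Either evaluate y[k] = Σ_j u[j]·v[(k-j) mod 5] directly, or use IDFT(DFT(u) · DFT(v)). y[0] = 3×5 + 4×3 + 1×3 + 3×2 + 5×1 = 41; y[1] = 3×1 + 4×5 + 1×3 + 3×3 + 5×2 = 45; y[2] = 3×2 + 4×1 + 1×5 + 3×3 + 5×3 = 39; y[3] = 3×3 + 4×2 + 1×1 + 3×5 + 5×3 = 48; y[4] = 3×3 + 4×3 + 1×2 + 3×1 + 5×5 = 51. Result: [41, 45, 39, 48, 51]

[41, 45, 39, 48, 51]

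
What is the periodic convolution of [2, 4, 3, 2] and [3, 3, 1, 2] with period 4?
Use y[k] = Σ_j u[j]·v[(k-j) mod 4]. y[0] = 2×3 + 4×2 + 3×1 + 2×3 = 23; y[1] = 2×3 + 4×3 + 3×2 + 2×1 = 26; y[2] = 2×1 + 4×3 + 3×3 + 2×2 = 27; y[3] = 2×2 + 4×1 + 3×3 + 2×3 = 23. Result: [23, 26, 27, 23]

[23, 26, 27, 23]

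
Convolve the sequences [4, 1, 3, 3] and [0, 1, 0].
y[0] = 4×0 = 0; y[1] = 4×1 + 1×0 = 4; y[2] = 4×0 + 1×1 + 3×0 = 1; y[3] = 1×0 + 3×1 + 3×0 = 3; y[4] = 3×0 + 3×1 = 3; y[5] = 3×0 = 0

[0, 4, 1, 3, 3, 0]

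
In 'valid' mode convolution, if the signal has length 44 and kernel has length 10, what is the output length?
'Valid' mode counts only positions where the kernel fully overlaps the signal: m - n + 1 = 44 - 10 + 1 = 35

35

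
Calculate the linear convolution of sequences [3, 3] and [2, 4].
y[0] = 3×2 = 6; y[1] = 3×4 + 3×2 = 18; y[2] = 3×4 = 12

[6, 18, 12]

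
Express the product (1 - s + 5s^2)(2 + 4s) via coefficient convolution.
Ascending coefficients: a = [1, -1, 5], b = [2, 4]. c[0] = 1×2 = 2; c[1] = 1×4 + -1×2 = 2; c[2] = -1×4 + 5×2 = 6; c[3] = 5×4 = 20. Result coefficients: [2, 2, 6, 20] → 2 + 2s + 6s^2 + 20s^3

2 + 2s + 6s^2 + 20s^3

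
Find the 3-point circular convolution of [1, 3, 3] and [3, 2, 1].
Use y[k] = Σ_j x[j]·h[(k-j) mod 3]. y[0] = 1×3 + 3×1 + 3×2 = 12; y[1] = 1×2 + 3×3 + 3×1 = 14; y[2] = 1×1 + 3×2 + 3×3 = 16. Result: [12, 14, 16]

[12, 14, 16]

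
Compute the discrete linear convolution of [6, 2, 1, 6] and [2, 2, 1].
y[0] = 6×2 = 12; y[1] = 6×2 + 2×2 = 16; y[2] = 6×1 + 2×2 + 1×2 = 12; y[3] = 2×1 + 1×2 + 6×2 = 16; y[4] = 1×1 + 6×2 = 13; y[5] = 6×1 = 6

[12, 16, 12, 16, 13, 6]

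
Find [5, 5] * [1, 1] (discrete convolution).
y[0] = 5×1 = 5; y[1] = 5×1 + 5×1 = 10; y[2] = 5×1 = 5

[5, 10, 5]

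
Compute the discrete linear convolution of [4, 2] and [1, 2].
y[0] = 4×1 = 4; y[1] = 4×2 + 2×1 = 10; y[2] = 2×2 = 4

[4, 10, 4]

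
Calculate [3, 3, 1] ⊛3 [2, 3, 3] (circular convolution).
Use y[k] = Σ_j x[j]·h[(k-j) mod 3]. y[0] = 3×2 + 3×3 + 1×3 = 18; y[1] = 3×3 + 3×2 + 1×3 = 18; y[2] = 3×3 + 3×3 + 1×2 = 20. Result: [18, 18, 20]

[18, 18, 20]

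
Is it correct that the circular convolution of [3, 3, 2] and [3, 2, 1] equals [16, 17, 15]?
Recompute circular convolution of [3, 3, 2] and [3, 2, 1]: y[0] = 3×3 + 3×1 + 2×2 = 16; y[1] = 3×2 + 3×3 + 2×1 = 17; y[2] = 3×1 + 3×2 + 2×3 = 15 → [16, 17, 15]. Given [16, 17, 15] matches, so answer: Yes

Yes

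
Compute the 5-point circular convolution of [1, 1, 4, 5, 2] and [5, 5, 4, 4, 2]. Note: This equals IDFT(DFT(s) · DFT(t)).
Either evaluate y[k] = Σ_j s[j]·t[(k-j) mod 5] directly, or use IDFT(DFT(s) · DFT(t)). y[0] = 1×5 + 1×2 + 4×4 + 5×4 + 2×5 = 53; y[1] = 1×5 + 1×5 + 4×2 + 5×4 + 2×4 = 46; y[2] = 1×4 + 1×5 + 4×5 + 5×2 + 2×4 = 47; y[3] = 1×4 + 1×4 + 4×5 + 5×5 + 2×2 = 57; y[4] = 1×2 + 1×4 + 4×4 + 5×5 + 2×5 = 57. Result: [53, 46, 47, 57, 57]

[53, 46, 47, 57, 57]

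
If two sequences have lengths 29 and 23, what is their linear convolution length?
Linear/full convolution length: m + n - 1 = 29 + 23 - 1 = 51

51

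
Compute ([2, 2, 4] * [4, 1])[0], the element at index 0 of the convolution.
Use y[k] = Σ_i a[i]·b[k-i] at k=0. y[0] = 2×4 = 8

8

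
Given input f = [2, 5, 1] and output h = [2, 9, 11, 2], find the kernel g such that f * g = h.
Output length 4 = len(f) + len(g) - 1 ⇒ len(g) = 2. Solve g forward using g[k] = (h[k] - Σ_{i≥1} f[i]·g[k-i]) / f[0]: g[0] = h[0] / f[0] = 2 / 2 = 1; g[1] = (h[1] - 5×1) / f[0] = (9 - 5×1) / 2 = 2. So g = [1, 2]. Forward-check [2, 5, 1] * [1, 2]: h[0] = 2×1 = 2; h[1] = 2×2 + 5×1 = 9; h[2] = 5×2 + 1×1 = 11; h[3] = 1×2 = 2 → [2, 9, 11, 2] ✓

[1, 2]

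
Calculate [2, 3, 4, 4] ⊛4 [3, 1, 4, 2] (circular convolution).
Use y[k] = Σ_j a[j]·b[(k-j) mod 4]. y[0] = 2×3 + 3×2 + 4×4 + 4×1 = 32; y[1] = 2×1 + 3×3 + 4×2 + 4×4 = 35; y[2] = 2×4 + 3×1 + 4×3 + 4×2 = 31; y[3] = 2×2 + 3×4 + 4×1 + 4×3 = 32. Result: [32, 35, 31, 32]

[32, 35, 31, 32]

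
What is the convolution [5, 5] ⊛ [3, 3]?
y[0] = 5×3 = 15; y[1] = 5×3 + 5×3 = 30; y[2] = 5×3 = 15

[15, 30, 15]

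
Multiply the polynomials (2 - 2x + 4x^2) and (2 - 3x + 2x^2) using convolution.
Ascending coefficients: a = [2, -2, 4], b = [2, -3, 2]. c[0] = 2×2 = 4; c[1] = 2×-3 + -2×2 = -10; c[2] = 2×2 + -2×-3 + 4×2 = 18; c[3] = -2×2 + 4×-3 = -16; c[4] = 4×2 = 8. Result coefficients: [4, -10, 18, -16, 8] → 4 - 10x + 18x^2 - 16x^3 + 8x^4

4 - 10x + 18x^2 - 16x^3 + 8x^4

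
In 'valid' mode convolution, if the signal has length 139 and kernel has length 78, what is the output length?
'Valid' mode counts only positions where the kernel fully overlaps the signal: m - n + 1 = 139 - 78 + 1 = 62

62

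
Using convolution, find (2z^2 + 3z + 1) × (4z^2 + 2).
Ascending coefficients: a = [1, 3, 2], b = [2, 0, 4]. c[0] = 1×2 = 2; c[1] = 1×0 + 3×2 = 6; c[2] = 1×4 + 3×0 + 2×2 = 8; c[3] = 3×4 + 2×0 = 12; c[4] = 2×4 = 8. Result coefficients: [2, 6, 8, 12, 8] → 8z^4 + 12z^3 + 8z^2 + 6z + 2

8z^4 + 12z^3 + 8z^2 + 6z + 2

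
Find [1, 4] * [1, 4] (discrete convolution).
y[0] = 1×1 = 1; y[1] = 1×4 + 4×1 = 8; y[2] = 4×4 = 16

[1, 8, 16]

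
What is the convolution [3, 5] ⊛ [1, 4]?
y[0] = 3×1 = 3; y[1] = 3×4 + 5×1 = 17; y[2] = 5×4 = 20

[3, 17, 20]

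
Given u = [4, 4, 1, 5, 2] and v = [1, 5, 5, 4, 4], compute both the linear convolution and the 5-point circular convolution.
Linear: y_lin[0] = 4×1 = 4; y_lin[1] = 4×5 + 4×1 = 24; y_lin[2] = 4×5 + 4×5 + 1×1 = 41; y_lin[3] = 4×4 + 4×5 + 1×5 + 5×1 = 46; y_lin[4] = 4×4 + 4×4 + 1×5 + 5×5 + 2×1 = 64; y_lin[5] = 4×4 + 1×4 + 5×5 + 2×5 = 55; y_lin[6] = 1×4 + 5×4 + 2×5 = 34; y_lin[7] = 5×4 + 2×4 = 28; y_lin[8] = 2×4 = 8 → [4, 24, 41, 46, 64, 55, 34, 28, 8]. Circular (length 5): y[0] = 4×1 + 4×4 + 1×4 + 5×5 + 2×5 = 59; y[1] = 4×5 + 4×1 + 1×4 + 5×4 + 2×5 = 58; y[2] = 4×5 + 4×5 + 1×1 + 5×4 + 2×4 = 69; y[3] = 4×4 + 4×5 + 1×5 + 5×1 + 2×4 = 54; y[4] = 4×4 + 4×4 + 1×5 + 5×5 + 2×1 = 64 → [59, 58, 69, 54, 64]

Linear: [4, 24, 41, 46, 64, 55, 34, 28, 8], Circular: [59, 58, 69, 54, 64]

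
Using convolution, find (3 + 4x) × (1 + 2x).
Ascending coefficients: a = [3, 4], b = [1, 2]. c[0] = 3×1 = 3; c[1] = 3×2 + 4×1 = 10; c[2] = 4×2 = 8. Result coefficients: [3, 10, 8] → 3 + 10x + 8x^2

3 + 10x + 8x^2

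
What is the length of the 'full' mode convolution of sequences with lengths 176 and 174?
Linear/full convolution length: m + n - 1 = 176 + 174 - 1 = 349

349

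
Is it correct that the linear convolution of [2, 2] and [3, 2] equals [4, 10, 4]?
Recompute linear convolution of [2, 2] and [3, 2]: y[0] = 2×3 = 6; y[1] = 2×2 + 2×3 = 10; y[2] = 2×2 = 4 → [6, 10, 4]. Compare to given [4, 10, 4]: they differ at index 0: given 4, correct 6, so answer: No

No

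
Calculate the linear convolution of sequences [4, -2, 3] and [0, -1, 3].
y[0] = 4×0 = 0; y[1] = 4×-1 + -2×0 = -4; y[2] = 4×3 + -2×-1 + 3×0 = 14; y[3] = -2×3 + 3×-1 = -9; y[4] = 3×3 = 9

[0, -4, 14, -9, 9]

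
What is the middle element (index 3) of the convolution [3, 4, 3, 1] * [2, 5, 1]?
Use y[k] = Σ_i a[i]·b[k-i] at k=3. y[3] = 4×1 + 3×5 + 1×2 = 21

21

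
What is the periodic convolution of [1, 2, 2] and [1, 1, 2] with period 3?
Use y[k] = Σ_j s[j]·t[(k-j) mod 3]. y[0] = 1×1 + 2×2 + 2×1 = 7; y[1] = 1×1 + 2×1 + 2×2 = 7; y[2] = 1×2 + 2×1 + 2×1 = 6. Result: [7, 7, 6]

[7, 7, 6]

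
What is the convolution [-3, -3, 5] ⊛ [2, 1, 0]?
y[0] = -3×2 = -6; y[1] = -3×1 + -3×2 = -9; y[2] = -3×0 + -3×1 + 5×2 = 7; y[3] = -3×0 + 5×1 = 5; y[4] = 5×0 = 0

[-6, -9, 7, 5, 0]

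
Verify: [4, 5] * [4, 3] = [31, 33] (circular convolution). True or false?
Recompute circular convolution of [4, 5] and [4, 3]: y[0] = 4×4 + 5×3 = 31; y[1] = 4×3 + 5×4 = 32 → [31, 32]. Compare to given [31, 33]: they differ at index 1: given 33, correct 32, so answer: No

No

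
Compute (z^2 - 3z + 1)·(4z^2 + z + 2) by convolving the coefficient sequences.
Ascending coefficients: a = [1, -3, 1], b = [2, 1, 4]. c[0] = 1×2 = 2; c[1] = 1×1 + -3×2 = -5; c[2] = 1×4 + -3×1 + 1×2 = 3; c[3] = -3×4 + 1×1 = -11; c[4] = 1×4 = 4. Result coefficients: [2, -5, 3, -11, 4] → 4z^4 - 11z^3 + 3z^2 - 5z + 2

4z^4 - 11z^3 + 3z^2 - 5z + 2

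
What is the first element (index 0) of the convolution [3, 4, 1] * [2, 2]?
Use y[k] = Σ_i a[i]·b[k-i] at k=0. y[0] = 3×2 = 6

6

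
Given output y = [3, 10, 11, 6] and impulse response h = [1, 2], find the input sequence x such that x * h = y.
Deconvolve y=[3, 10, 11, 6] by h=[1, 2]. Since h[0]=1, solve forward: x[0] = y[0] / 1 = 3; x[1] = (y[1] - 3×2) / 1 = 4; x[2] = (y[2] - 4×2) / 1 = 3. So x = [3, 4, 3]. Check by forward convolution: y[0] = 3×1 = 3; y[1] = 3×2 + 4×1 = 10; y[2] = 4×2 + 3×1 = 11; y[3] = 3×2 = 6

[3, 4, 3]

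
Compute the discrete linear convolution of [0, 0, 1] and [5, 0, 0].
y[0] = 0×5 = 0; y[1] = 0×0 + 0×5 = 0; y[2] = 0×0 + 0×0 + 1×5 = 5; y[3] = 0×0 + 1×0 = 0; y[4] = 1×0 = 0

[0, 0, 5, 0, 0]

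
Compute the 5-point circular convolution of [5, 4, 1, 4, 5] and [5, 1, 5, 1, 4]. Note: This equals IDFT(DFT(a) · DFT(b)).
Either evaluate y[k] = Σ_j a[j]·b[(k-j) mod 5] directly, or use IDFT(DFT(a) · DFT(b)). y[0] = 5×5 + 4×4 + 1×1 + 4×5 + 5×1 = 67; y[1] = 5×1 + 4×5 + 1×4 + 4×1 + 5×5 = 58; y[2] = 5×5 + 4×1 + 1×5 + 4×4 + 5×1 = 55; y[3] = 5×1 + 4×5 + 1×1 + 4×5 + 5×4 = 66; y[4] = 5×4 + 4×1 + 1×5 + 4×1 + 5×5 = 58. Result: [67, 58, 55, 66, 58]

[67, 58, 55, 66, 58]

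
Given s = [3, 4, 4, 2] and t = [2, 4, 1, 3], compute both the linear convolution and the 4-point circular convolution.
Linear: y_lin[0] = 3×2 = 6; y_lin[1] = 3×4 + 4×2 = 20; y_lin[2] = 3×1 + 4×4 + 4×2 = 27; y_lin[3] = 3×3 + 4×1 + 4×4 + 2×2 = 33; y_lin[4] = 4×3 + 4×1 + 2×4 = 24; y_lin[5] = 4×3 + 2×1 = 14; y_lin[6] = 2×3 = 6 → [6, 20, 27, 33, 24, 14, 6]. Circular (length 4): y[0] = 3×2 + 4×3 + 4×1 + 2×4 = 30; y[1] = 3×4 + 4×2 + 4×3 + 2×1 = 34; y[2] = 3×1 + 4×4 + 4×2 + 2×3 = 33; y[3] = 3×3 + 4×1 + 4×4 + 2×2 = 33 → [30, 34, 33, 33]

Linear: [6, 20, 27, 33, 24, 14, 6], Circular: [30, 34, 33, 33]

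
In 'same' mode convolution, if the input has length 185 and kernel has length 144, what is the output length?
'Same' mode returns an output with the same length as the input: 185

185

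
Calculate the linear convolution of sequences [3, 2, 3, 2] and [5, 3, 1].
y[0] = 3×5 = 15; y[1] = 3×3 + 2×5 = 19; y[2] = 3×1 + 2×3 + 3×5 = 24; y[3] = 2×1 + 3×3 + 2×5 = 21; y[4] = 3×1 + 2×3 = 9; y[5] = 2×1 = 2

[15, 19, 24, 21, 9, 2]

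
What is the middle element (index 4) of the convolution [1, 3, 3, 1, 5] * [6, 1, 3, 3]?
Use y[k] = Σ_i a[i]·b[k-i] at k=4. y[4] = 3×3 + 3×3 + 1×1 + 5×6 = 49

49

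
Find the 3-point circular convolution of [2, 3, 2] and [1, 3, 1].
Use y[k] = Σ_j f[j]·g[(k-j) mod 3]. y[0] = 2×1 + 3×1 + 2×3 = 11; y[1] = 2×3 + 3×1 + 2×1 = 11; y[2] = 2×1 + 3×3 + 2×1 = 13. Result: [11, 11, 13]

[11, 11, 13]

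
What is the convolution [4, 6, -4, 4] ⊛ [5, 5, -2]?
y[0] = 4×5 = 20; y[1] = 4×5 + 6×5 = 50; y[2] = 4×-2 + 6×5 + -4×5 = 2; y[3] = 6×-2 + -4×5 + 4×5 = -12; y[4] = -4×-2 + 4×5 = 28; y[5] = 4×-2 = -8

[20, 50, 2, -12, 28, -8]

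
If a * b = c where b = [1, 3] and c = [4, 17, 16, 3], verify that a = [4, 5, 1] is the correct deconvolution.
Forward-compute [4, 5, 1] * [1, 3]: c[0] = 4×1 = 4; c[1] = 4×3 + 5×1 = 17; c[2] = 5×3 + 1×1 = 16; c[3] = 1×3 = 3 → [4, 17, 16, 3]. Matches given c = [4, 17, 16, 3], so verified.

Verified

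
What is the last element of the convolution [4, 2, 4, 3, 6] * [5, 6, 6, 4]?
Use y[k] = Σ_i a[i]·b[k-i] at k=7. y[7] = 6×4 = 24

24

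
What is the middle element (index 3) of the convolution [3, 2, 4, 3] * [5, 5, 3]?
Use y[k] = Σ_i a[i]·b[k-i] at k=3. y[3] = 2×3 + 4×5 + 3×5 = 41

41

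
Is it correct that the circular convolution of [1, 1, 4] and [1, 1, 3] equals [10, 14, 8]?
Recompute circular convolution of [1, 1, 4] and [1, 1, 3]: y[0] = 1×1 + 1×3 + 4×1 = 8; y[1] = 1×1 + 1×1 + 4×3 = 14; y[2] = 1×3 + 1×1 + 4×1 = 8 → [8, 14, 8]. Compare to given [10, 14, 8]: they differ at index 0: given 10, correct 8, so answer: No

No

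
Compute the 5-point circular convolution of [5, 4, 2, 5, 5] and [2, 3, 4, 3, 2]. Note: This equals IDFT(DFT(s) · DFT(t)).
Either evaluate y[k] = Σ_j s[j]·t[(k-j) mod 5] directly, or use IDFT(DFT(s) · DFT(t)). y[0] = 5×2 + 4×2 + 2×3 + 5×4 + 5×3 = 59; y[1] = 5×3 + 4×2 + 2×2 + 5×3 + 5×4 = 62; y[2] = 5×4 + 4×3 + 2×2 + 5×2 + 5×3 = 61; y[3] = 5×3 + 4×4 + 2×3 + 5×2 + 5×2 = 57; y[4] = 5×2 + 4×3 + 2×4 + 5×3 + 5×2 = 55. Result: [59, 62, 61, 57, 55]

[59, 62, 61, 57, 55]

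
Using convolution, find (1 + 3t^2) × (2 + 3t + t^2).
Ascending coefficients: a = [1, 0, 3], b = [2, 3, 1]. c[0] = 1×2 = 2; c[1] = 1×3 + 0×2 = 3; c[2] = 1×1 + 0×3 + 3×2 = 7; c[3] = 0×1 + 3×3 = 9; c[4] = 3×1 = 3. Result coefficients: [2, 3, 7, 9, 3] → 2 + 3t + 7t^2 + 9t^3 + 3t^4

2 + 3t + 7t^2 + 9t^3 + 3t^4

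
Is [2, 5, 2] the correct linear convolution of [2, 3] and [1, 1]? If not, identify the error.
Recompute linear convolution of [2, 3] and [1, 1]: y[0] = 2×1 = 2; y[1] = 2×1 + 3×1 = 5; y[2] = 3×1 = 3 → [2, 5, 3]. Compare to given [2, 5, 2]: they differ at index 2: given 2, correct 3, so answer: No

No. Error at index 2: given 2, correct 3.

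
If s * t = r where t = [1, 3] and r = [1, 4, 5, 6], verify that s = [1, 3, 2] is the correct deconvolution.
Forward-compute [1, 3, 2] * [1, 3]: r[0] = 1×1 = 1; r[1] = 1×3 + 3×1 = 6; r[2] = 3×3 + 2×1 = 11; r[3] = 2×3 = 6 → [1, 6, 11, 6]. Does not match given r = [1, 4, 5, 6].

Not verified. [1, 3, 2] * [1, 3] = [1, 6, 11, 6], which differs from [1, 4, 5, 6] at index 1.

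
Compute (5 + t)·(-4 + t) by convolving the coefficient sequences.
Ascending coefficients: a = [5, 1], b = [-4, 1]. c[0] = 5×-4 = -20; c[1] = 5×1 + 1×-4 = 1; c[2] = 1×1 = 1. Result coefficients: [-20, 1, 1] → -20 + t + t^2

-20 + t + t^2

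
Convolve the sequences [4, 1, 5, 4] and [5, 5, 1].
y[0] = 4×5 = 20; y[1] = 4×5 + 1×5 = 25; y[2] = 4×1 + 1×5 + 5×5 = 34; y[3] = 1×1 + 5×5 + 4×5 = 46; y[4] = 5×1 + 4×5 = 25; y[5] = 4×1 = 4

[20, 25, 34, 46, 25, 4]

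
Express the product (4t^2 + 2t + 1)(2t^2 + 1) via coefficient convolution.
Ascending coefficients: a = [1, 2, 4], b = [1, 0, 2]. c[0] = 1×1 = 1; c[1] = 1×0 + 2×1 = 2; c[2] = 1×2 + 2×0 + 4×1 = 6; c[3] = 2×2 + 4×0 = 4; c[4] = 4×2 = 8. Result coefficients: [1, 2, 6, 4, 8] → 8t^4 + 4t^3 + 6t^2 + 2t + 1

8t^4 + 4t^3 + 6t^2 + 2t + 1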